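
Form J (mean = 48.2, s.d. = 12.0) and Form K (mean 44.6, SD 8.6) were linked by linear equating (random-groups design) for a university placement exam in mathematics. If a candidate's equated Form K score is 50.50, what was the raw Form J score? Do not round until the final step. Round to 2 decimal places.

56.43

Invert y = (SD_Y/SD_X)(x − M_X) + M_Y:
x = (SD_X/SD_Y)(y − M_Y) + M_X = (12.0/8.6)(50.50 − 44.6) + 48.2
x = 1.395349 × 5.900 + 48.2 = 56.43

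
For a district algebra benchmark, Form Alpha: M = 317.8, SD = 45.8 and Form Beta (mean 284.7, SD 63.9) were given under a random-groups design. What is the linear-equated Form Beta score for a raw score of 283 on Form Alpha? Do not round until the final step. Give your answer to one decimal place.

236.1

Linear equating: y = (SD_Y/SD_X)(x − M_X) + M_Y
y = (63.9/45.8)(283 − 317.8) + 284.7
y = 1.395197 × -34.8 + 284.7 = -48.5528 + 284.7 = 236.1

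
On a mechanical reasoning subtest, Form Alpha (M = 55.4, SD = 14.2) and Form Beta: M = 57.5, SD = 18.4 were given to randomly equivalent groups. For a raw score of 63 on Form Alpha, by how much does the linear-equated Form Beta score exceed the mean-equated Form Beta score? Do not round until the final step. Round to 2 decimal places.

Mean-equated: 63 + (57.5 − 55.4) = 65.10
Linear-equated: (18.4/14.2)(63 − 55.4) + 57.5 = 67.348
Difference = 67.348 − 65.10 = 2.25

2.25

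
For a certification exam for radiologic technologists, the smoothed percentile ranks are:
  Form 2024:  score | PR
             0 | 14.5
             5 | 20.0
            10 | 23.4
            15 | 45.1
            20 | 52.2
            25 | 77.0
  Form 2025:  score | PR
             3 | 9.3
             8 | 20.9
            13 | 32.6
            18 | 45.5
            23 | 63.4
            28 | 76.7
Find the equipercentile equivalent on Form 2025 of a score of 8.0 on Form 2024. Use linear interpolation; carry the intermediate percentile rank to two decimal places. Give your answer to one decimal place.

8.5

PR of 8.0 on Form 2024: 20.0 + (8.0 − 5)/(10 − 5) × (23.4 − 20.0) = 22.04
On Form 2025, PR 22.04 falls between score 8 (PR 20.9) and 13 (PR 32.6).
Interpolate: 8 + (22.04 − 20.9)/(32.6 − 20.9) × (13 − 8) = 8.5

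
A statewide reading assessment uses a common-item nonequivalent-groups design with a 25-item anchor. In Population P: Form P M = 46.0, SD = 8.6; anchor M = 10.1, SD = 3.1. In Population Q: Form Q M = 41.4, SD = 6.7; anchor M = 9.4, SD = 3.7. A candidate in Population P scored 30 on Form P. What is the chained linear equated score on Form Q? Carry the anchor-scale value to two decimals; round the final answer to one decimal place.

32.2

Form P → anchor (Population P): v = (3.1/8.6)(30 − 46.0) + 10.1 = 4.33
anchor → Form Q (Population Q): y = (6.7/3.7)(4.33 − 9.4) + 41.4 = 32.2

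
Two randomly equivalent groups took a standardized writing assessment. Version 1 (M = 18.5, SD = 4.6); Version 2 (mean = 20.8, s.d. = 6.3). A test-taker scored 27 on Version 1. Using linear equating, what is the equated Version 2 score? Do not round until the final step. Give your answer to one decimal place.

32.4

Linear equating: y = (SD_Y/SD_X)(x − M_X) + M_Y
y = (6.3/4.6)(27 − 18.5) + 20.8
y = 1.369565 × 8.5 + 20.8 = 11.6413 + 20.8 = 32.4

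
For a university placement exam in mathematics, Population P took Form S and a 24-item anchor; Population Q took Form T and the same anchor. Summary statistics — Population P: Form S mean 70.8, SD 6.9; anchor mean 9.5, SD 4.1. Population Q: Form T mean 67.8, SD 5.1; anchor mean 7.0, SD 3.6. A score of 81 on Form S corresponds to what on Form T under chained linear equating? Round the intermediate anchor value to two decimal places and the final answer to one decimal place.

79.9

Form S → anchor (Population P): v = (4.1/6.9)(81 − 70.8) + 9.5 = 15.56
anchor → Form T (Population Q): y = (5.1/3.6)(15.56 − 7.0) + 67.8 = 79.9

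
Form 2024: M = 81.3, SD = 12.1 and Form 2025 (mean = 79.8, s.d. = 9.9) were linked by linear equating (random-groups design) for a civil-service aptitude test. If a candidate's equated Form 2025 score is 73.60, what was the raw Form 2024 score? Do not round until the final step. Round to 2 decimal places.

73.72

Invert y = (SD_Y/SD_X)(x − M_X) + M_Y:
x = (SD_X/SD_Y)(y − M_Y) + M_X = (12.1/9.9)(73.60 − 79.8) + 81.3
x = 1.222222 × -6.200 + 81.3 = 73.72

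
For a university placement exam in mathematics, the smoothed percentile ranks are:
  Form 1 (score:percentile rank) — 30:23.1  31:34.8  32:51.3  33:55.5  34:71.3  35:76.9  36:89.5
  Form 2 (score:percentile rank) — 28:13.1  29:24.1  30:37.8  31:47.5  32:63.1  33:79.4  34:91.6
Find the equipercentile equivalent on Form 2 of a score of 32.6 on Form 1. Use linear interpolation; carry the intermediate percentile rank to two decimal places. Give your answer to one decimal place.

PR of 32.6 on Form 1: 51.3 + (32.6 − 32)/(33 − 32) × (55.5 − 51.3) = 53.82
On Form 2, PR 53.82 falls between score 31 (PR 47.5) and 32 (PR 63.1).
Interpolate: 31 + (53.82 − 47.5)/(63.1 − 47.5) × (32 − 31) = 31.4

31.4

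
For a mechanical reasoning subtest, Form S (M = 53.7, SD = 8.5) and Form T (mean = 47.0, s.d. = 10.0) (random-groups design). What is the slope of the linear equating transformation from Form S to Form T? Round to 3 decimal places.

A = SD_Y / SD_X = 10.0 / 8.5 = 1.176

1.176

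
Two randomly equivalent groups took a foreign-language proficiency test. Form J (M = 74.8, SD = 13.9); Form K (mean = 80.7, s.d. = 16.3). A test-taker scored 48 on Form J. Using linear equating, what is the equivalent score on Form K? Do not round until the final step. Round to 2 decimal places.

49.27

Linear equating: y = (SD_Y/SD_X)(x − M_X) + M_Y
y = (16.3/13.9)(48 − 74.8) + 80.7
y = 1.172662 × -26.8 + 80.7 = -31.4273 + 80.7 = 49.27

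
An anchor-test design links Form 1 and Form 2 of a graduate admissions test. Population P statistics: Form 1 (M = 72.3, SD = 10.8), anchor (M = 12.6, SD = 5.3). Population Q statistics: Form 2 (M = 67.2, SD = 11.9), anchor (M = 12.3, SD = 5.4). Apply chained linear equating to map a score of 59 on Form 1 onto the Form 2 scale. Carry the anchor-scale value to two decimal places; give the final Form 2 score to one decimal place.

53.5

Form 1 → anchor (Population P): v = (5.3/10.8)(59 − 72.3) + 12.6 = 6.07
anchor → Form 2 (Population Q): y = (11.9/5.4)(6.07 − 12.3) + 67.2 = 53.5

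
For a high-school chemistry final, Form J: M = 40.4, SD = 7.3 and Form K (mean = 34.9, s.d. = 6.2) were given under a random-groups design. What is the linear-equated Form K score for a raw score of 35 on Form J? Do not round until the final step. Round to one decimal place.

Linear equating: y = (SD_Y/SD_X)(x − M_X) + M_Y
y = (6.2/7.3)(35 − 40.4) + 34.9
y = 0.849315 × -5.4 + 34.9 = -4.5863 + 34.9 = 30.3

30.3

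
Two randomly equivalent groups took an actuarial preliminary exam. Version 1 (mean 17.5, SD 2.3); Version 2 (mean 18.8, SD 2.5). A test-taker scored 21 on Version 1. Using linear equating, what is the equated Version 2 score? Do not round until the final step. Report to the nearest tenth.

22.6

Linear equating: y = (SD_Y/SD_X)(x − M_X) + M_Y
y = (2.5/2.3)(21 − 17.5) + 18.8
y = 1.086957 × 3.5 + 18.8 = 3.8043 + 18.8 = 22.6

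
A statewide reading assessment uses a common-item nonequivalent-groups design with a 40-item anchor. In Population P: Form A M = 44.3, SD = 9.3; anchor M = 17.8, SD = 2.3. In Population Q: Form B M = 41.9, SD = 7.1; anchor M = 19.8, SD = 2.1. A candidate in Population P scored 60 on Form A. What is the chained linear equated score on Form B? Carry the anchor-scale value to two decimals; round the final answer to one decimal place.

48.3

Form A → anchor (Population P): v = (2.3/9.3)(60 − 44.3) + 17.8 = 21.68
anchor → Form B (Population Q): y = (7.1/2.1)(21.68 − 19.8) + 41.9 = 48.3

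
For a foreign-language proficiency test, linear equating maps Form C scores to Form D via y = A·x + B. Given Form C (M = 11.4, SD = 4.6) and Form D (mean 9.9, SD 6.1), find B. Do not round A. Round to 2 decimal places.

A = SD_Y / SD_X = 6.1 / 4.6 = 1.326087
B = M_Y − A·M_X = 9.9 − 1.326087 × 11.4 = -5.22

-5.22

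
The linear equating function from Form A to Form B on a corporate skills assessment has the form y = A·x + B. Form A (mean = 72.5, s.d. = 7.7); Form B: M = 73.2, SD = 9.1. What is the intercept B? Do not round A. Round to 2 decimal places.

A = SD_Y / SD_X = 9.1 / 7.7 = 1.181818
B = M_Y − A·M_X = 73.2 − 1.181818 × 72.5 = -12.48

-12.48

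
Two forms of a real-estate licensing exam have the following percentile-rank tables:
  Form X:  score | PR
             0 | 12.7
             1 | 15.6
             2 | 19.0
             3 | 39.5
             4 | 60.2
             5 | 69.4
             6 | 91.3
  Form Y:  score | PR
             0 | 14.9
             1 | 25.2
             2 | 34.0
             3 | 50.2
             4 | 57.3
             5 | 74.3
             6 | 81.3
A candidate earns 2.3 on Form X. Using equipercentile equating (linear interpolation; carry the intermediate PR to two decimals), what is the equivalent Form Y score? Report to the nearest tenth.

PR of 2.3 on Form X: 19.0 + (2.3 − 2)/(3 − 2) × (39.5 − 19.0) = 25.15
On Form Y, PR 25.15 falls between score 0 (PR 14.9) and 1 (PR 25.2).
Interpolate: 0 + (25.15 − 14.9)/(25.2 − 14.9) × (1 − 0) = 1.0

1.0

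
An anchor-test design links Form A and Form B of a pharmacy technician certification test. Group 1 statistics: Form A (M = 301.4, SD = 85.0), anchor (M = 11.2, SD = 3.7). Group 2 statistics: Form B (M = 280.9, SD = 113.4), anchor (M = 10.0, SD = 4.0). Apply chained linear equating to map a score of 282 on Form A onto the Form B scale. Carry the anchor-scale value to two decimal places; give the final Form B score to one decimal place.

291.1

Form A → anchor (Group 1): v = (3.7/85.0)(282 − 301.4) + 11.2 = 10.36
anchor → Form B (Group 2): y = (113.4/4.0)(10.36 − 10.0) + 280.9 = 291.1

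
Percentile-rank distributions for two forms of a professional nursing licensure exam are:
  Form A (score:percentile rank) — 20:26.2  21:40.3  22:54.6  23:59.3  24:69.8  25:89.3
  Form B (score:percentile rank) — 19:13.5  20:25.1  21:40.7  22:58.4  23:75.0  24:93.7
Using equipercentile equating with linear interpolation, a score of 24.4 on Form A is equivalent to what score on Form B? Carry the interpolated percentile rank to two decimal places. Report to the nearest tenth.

PR of 24.4 on Form A: 69.8 + (24.4 − 24)/(25 − 24) × (89.3 − 69.8) = 77.60
On Form B, PR 77.60 falls between score 23 (PR 75.0) and 24 (PR 93.7).
Interpolate: 23 + (77.60 − 75.0)/(93.7 − 75.0) × (24 − 23) = 23.1

23.1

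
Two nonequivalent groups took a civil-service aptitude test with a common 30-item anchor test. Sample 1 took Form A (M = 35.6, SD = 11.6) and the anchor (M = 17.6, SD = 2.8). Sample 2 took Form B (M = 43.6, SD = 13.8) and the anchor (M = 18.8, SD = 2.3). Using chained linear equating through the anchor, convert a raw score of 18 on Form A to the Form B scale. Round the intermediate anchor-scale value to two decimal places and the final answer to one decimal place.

10.9

Form A → anchor (Sample 1): v = (2.8/11.6)(18 − 35.6) + 17.6 = 13.35
anchor → Form B (Sample 2): y = (13.8/2.3)(13.35 − 18.8) + 43.6 = 10.9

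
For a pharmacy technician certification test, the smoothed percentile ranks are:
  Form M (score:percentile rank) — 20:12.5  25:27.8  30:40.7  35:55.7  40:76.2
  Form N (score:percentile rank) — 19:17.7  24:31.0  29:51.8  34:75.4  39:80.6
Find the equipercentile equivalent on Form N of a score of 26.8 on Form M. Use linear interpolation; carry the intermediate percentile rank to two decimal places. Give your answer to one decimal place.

24.3

PR of 26.8 on Form M: 27.8 + (26.8 − 25)/(30 − 25) × (40.7 − 27.8) = 32.44
On Form N, PR 32.44 falls between score 24 (PR 31.0) and 29 (PR 51.8).
Interpolate: 24 + (32.44 − 31.0)/(51.8 − 31.0) × (29 − 24) = 24.3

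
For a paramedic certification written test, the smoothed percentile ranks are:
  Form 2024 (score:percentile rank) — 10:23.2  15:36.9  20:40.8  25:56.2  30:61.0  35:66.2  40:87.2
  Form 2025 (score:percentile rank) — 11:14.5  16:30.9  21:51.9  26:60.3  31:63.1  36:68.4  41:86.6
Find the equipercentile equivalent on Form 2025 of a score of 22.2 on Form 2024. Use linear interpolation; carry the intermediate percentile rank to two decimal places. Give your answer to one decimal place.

PR of 22.2 on Form 2024: 40.8 + (22.2 − 20)/(25 − 20) × (56.2 − 40.8) = 47.58
On Form 2025, PR 47.58 falls between score 16 (PR 30.9) and 21 (PR 51.9).
Interpolate: 16 + (47.58 − 30.9)/(51.9 − 30.9) × (21 − 16) = 20.0

20.0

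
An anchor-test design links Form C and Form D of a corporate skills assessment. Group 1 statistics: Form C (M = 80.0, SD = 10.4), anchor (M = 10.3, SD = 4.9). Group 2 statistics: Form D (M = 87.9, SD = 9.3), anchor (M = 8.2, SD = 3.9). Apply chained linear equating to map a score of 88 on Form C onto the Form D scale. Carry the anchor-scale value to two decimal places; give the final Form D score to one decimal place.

Form C → anchor (Group 1): v = (4.9/10.4)(88 − 80.0) + 10.3 = 14.07
anchor → Form D (Group 2): y = (9.3/3.9)(14.07 − 8.2) + 87.9 = 101.9

101.9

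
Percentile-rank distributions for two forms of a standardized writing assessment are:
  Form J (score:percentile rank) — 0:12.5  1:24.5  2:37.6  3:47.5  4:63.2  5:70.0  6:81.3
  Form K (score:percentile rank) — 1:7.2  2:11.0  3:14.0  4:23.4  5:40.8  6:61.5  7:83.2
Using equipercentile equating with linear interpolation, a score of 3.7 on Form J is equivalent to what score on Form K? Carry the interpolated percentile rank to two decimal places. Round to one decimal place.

5.9

PR of 3.7 on Form J: 47.5 + (3.7 − 3)/(4 − 3) × (63.2 − 47.5) = 58.49
On Form K, PR 58.49 falls between score 5 (PR 40.8) and 6 (PR 61.5).
Interpolate: 5 + (58.49 − 40.8)/(61.5 − 40.8) × (6 − 5) = 5.9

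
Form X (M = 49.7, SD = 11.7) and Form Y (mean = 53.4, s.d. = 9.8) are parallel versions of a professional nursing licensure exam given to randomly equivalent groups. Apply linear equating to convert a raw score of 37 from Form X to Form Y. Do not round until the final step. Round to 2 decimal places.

Linear equating: y = (SD_Y/SD_X)(x − M_X) + M_Y
y = (9.8/11.7)(37 − 49.7) + 53.4
y = 0.837607 × -12.7 + 53.4 = -10.6376 + 53.4 = 42.76

42.76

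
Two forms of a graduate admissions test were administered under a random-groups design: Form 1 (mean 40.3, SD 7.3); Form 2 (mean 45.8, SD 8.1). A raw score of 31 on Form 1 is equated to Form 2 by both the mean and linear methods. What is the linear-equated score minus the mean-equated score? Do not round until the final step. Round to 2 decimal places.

Mean-equated: 31 + (45.8 − 40.3) = 36.50
Linear-equated: (8.1/7.3)(31 − 40.3) + 45.8 = 35.481
Difference = 35.481 − 36.50 = -1.02

-1.02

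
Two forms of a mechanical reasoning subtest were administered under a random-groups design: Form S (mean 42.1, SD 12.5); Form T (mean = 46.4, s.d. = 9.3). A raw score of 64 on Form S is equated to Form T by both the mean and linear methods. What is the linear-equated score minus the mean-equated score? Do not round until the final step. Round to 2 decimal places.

-5.61

Mean-equated: 64 + (46.4 − 42.1) = 68.30
Linear-equated: (9.3/12.5)(64 − 42.1) + 46.4 = 62.694
Difference = 62.694 − 68.30 = -5.61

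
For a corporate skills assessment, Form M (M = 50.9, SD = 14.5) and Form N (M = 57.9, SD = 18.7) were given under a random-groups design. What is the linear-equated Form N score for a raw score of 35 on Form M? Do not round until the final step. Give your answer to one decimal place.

Linear equating: y = (SD_Y/SD_X)(x − M_X) + M_Y
y = (18.7/14.5)(35 − 50.9) + 57.9
y = 1.289655 × -15.9 + 57.9 = -20.5055 + 57.9 = 37.4

37.4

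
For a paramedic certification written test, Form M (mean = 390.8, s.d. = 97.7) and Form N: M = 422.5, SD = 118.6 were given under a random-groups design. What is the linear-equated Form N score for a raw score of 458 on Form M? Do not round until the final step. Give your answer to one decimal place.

504.1

Linear equating: y = (SD_Y/SD_X)(x − M_X) + M_Y
y = (118.6/97.7)(458 − 390.8) + 422.5
y = 1.213920 × 67.2 + 422.5 = 81.5754 + 422.5 = 504.1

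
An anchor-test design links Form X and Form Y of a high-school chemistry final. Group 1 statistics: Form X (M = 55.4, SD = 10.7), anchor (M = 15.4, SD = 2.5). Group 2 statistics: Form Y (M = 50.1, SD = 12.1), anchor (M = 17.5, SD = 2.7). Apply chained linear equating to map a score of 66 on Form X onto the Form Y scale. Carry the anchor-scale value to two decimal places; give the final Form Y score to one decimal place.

51.8

Form X → anchor (Group 1): v = (2.5/10.7)(66 − 55.4) + 15.4 = 17.88
anchor → Form Y (Group 2): y = (12.1/2.7)(17.88 − 17.5) + 50.1 = 51.8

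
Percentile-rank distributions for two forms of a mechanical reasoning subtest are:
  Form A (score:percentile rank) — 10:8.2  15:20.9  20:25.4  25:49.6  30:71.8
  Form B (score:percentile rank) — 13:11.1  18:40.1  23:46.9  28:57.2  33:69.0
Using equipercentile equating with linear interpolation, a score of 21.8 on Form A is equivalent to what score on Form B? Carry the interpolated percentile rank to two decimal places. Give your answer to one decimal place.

PR of 21.8 on Form A: 25.4 + (21.8 − 20)/(25 − 20) × (49.6 − 25.4) = 34.11
On Form B, PR 34.11 falls between score 13 (PR 11.1) and 18 (PR 40.1).
Interpolate: 13 + (34.11 − 11.1)/(40.1 − 11.1) × (18 − 13) = 17.0

17.0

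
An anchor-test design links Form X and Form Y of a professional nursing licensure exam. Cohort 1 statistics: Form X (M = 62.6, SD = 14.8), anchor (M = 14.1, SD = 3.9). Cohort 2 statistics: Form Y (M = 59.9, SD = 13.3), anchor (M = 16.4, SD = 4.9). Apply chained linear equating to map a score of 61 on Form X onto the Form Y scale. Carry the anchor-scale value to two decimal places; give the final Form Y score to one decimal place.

52.5

Form X → anchor (Cohort 1): v = (3.9/14.8)(61 − 62.6) + 14.1 = 13.68
anchor → Form Y (Cohort 2): y = (13.3/4.9)(13.68 − 16.4) + 59.9 = 52.5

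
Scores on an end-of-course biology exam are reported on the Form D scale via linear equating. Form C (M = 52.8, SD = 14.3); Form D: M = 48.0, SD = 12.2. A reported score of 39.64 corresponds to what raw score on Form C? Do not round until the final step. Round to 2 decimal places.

43.00

Invert y = (SD_Y/SD_X)(x − M_X) + M_Y:
x = (SD_X/SD_Y)(y − M_Y) + M_X = (14.3/12.2)(39.64 − 48.0) + 52.8
x = 1.172131 × -8.360 + 52.8 = 43.00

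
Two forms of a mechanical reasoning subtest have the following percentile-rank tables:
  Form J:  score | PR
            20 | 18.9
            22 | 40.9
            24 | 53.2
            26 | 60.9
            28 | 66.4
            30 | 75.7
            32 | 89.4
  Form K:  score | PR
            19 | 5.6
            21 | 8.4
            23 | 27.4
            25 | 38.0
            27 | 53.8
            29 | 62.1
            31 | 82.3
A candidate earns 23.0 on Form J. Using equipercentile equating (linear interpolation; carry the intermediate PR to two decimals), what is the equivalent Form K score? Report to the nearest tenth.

PR of 23.0 on Form J: 40.9 + (23.0 − 22)/(24 − 22) × (53.2 − 40.9) = 47.05
On Form K, PR 47.05 falls between score 25 (PR 38.0) and 27 (PR 53.8).
Interpolate: 25 + (47.05 − 38.0)/(53.8 − 38.0) × (27 − 25) = 26.1

26.1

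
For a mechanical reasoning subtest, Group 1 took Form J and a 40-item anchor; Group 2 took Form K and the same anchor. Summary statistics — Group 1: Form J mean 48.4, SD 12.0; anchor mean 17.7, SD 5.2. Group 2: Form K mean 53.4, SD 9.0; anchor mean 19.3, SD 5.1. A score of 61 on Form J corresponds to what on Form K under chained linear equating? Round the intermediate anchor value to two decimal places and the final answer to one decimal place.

Form J → anchor (Group 1): v = (5.2/12.0)(61 − 48.4) + 17.7 = 23.16
anchor → Form K (Group 2): y = (9.0/5.1)(23.16 − 19.3) + 53.4 = 60.2

60.2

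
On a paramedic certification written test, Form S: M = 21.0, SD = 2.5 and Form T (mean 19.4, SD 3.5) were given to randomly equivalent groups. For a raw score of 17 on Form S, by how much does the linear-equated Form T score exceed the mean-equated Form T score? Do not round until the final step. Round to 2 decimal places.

Mean-equated: 17 + (19.4 − 21.0) = 15.40
Linear-equated: (3.5/2.5)(17 − 21.0) + 19.4 = 13.800
Difference = 13.800 − 15.40 = -1.60

-1.60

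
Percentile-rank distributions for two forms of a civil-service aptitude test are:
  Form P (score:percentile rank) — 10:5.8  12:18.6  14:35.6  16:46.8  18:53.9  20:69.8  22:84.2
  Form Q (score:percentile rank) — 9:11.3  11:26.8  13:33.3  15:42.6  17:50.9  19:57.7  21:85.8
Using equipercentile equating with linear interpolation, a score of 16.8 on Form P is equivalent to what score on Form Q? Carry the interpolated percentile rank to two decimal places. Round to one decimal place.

PR of 16.8 on Form P: 46.8 + (16.8 − 16)/(18 − 16) × (53.9 − 46.8) = 49.64
On Form Q, PR 49.64 falls between score 15 (PR 42.6) and 17 (PR 50.9).
Interpolate: 15 + (49.64 − 42.6)/(50.9 − 42.6) × (17 − 15) = 16.7

16.7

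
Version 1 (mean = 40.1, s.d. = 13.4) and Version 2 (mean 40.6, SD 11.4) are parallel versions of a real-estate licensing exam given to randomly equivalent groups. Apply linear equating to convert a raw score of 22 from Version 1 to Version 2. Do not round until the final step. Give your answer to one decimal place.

25.2

Linear equating: y = (SD_Y/SD_X)(x − M_X) + M_Y
y = (11.4/13.4)(22 − 40.1) + 40.6
y = 0.850746 × -18.1 + 40.6 = -15.3985 + 40.6 = 25.2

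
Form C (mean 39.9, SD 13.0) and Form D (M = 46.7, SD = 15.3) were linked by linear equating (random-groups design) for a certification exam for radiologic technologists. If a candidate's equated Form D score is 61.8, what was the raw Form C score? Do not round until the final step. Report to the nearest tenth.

Invert y = (SD_Y/SD_X)(x − M_X) + M_Y:
x = (SD_X/SD_Y)(y − M_Y) + M_X = (13.0/15.3)(61.8 − 46.7) + 39.9
x = 0.849673 × 15.100 + 39.9 = 52.7

52.7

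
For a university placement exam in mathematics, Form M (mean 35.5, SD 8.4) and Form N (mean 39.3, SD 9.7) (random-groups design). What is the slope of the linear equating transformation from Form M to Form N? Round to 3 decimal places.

A = SD_Y / SD_X = 9.7 / 8.4 = 1.155

1.155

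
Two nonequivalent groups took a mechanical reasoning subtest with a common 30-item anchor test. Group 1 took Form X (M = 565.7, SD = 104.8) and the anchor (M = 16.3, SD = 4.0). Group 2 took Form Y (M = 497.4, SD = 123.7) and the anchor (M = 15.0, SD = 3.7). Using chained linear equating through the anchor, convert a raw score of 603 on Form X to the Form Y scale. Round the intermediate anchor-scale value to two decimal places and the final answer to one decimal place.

Form X → anchor (Group 1): v = (4.0/104.8)(603 − 565.7) + 16.3 = 17.72
anchor → Form Y (Group 2): y = (123.7/3.7)(17.72 − 15.0) + 497.4 = 588.3

588.3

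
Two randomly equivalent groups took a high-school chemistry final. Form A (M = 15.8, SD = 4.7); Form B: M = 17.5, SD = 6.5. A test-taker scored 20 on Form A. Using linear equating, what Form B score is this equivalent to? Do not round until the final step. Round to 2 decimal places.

23.31

Linear equating: y = (SD_Y/SD_X)(x − M_X) + M_Y
y = (6.5/4.7)(20 − 15.8) + 17.5
y = 1.382979 × 4.2 + 17.5 = 5.8085 + 17.5 = 23.31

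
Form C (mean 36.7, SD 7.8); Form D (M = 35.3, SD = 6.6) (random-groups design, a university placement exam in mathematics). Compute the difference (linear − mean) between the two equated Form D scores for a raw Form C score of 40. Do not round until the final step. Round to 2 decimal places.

Mean-equated: 40 + (35.3 − 36.7) = 38.60
Linear-equated: (6.6/7.8)(40 − 36.7) + 35.3 = 38.092
Difference = 38.092 − 38.60 = -0.51

-0.51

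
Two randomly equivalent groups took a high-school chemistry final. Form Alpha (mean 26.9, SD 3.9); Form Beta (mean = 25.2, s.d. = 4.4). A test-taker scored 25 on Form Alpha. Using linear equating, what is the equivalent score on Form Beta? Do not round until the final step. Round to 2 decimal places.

Linear equating: y = (SD_Y/SD_X)(x − M_X) + M_Y
y = (4.4/3.9)(25 − 26.9) + 25.2
y = 1.128205 × -1.9 + 25.2 = -2.1436 + 25.2 = 23.06

23.06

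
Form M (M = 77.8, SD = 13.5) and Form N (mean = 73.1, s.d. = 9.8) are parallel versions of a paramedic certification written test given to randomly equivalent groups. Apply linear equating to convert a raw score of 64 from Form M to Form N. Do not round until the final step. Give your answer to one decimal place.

Linear equating: y = (SD_Y/SD_X)(x − M_X) + M_Y
y = (9.8/13.5)(64 − 77.8) + 73.1
y = 0.725926 × -13.8 + 73.1 = -10.0178 + 73.1 = 63.1

63.1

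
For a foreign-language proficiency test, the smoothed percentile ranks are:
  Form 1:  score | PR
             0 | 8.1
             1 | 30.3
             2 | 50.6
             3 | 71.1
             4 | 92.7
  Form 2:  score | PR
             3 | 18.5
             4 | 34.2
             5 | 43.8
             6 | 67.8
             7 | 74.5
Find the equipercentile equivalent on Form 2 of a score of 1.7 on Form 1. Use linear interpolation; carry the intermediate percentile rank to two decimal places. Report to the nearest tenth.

5.0

PR of 1.7 on Form 1: 30.3 + (1.7 − 1)/(2 − 1) × (50.6 − 30.3) = 44.51
On Form 2, PR 44.51 falls between score 5 (PR 43.8) and 6 (PR 67.8).
Interpolate: 5 + (44.51 − 43.8)/(67.8 − 43.8) × (6 − 5) = 5.0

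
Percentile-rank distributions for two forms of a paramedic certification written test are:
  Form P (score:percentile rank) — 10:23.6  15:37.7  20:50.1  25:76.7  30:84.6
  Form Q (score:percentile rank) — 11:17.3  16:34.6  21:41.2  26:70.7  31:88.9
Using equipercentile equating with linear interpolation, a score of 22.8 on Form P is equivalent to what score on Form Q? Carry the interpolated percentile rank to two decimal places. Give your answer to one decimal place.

PR of 22.8 on Form P: 50.1 + (22.8 − 20)/(25 − 20) × (76.7 − 50.1) = 65.00
On Form Q, PR 65.00 falls between score 21 (PR 41.2) and 26 (PR 70.7).
Interpolate: 21 + (65.00 − 41.2)/(70.7 − 41.2) × (26 − 21) = 25.0

25.0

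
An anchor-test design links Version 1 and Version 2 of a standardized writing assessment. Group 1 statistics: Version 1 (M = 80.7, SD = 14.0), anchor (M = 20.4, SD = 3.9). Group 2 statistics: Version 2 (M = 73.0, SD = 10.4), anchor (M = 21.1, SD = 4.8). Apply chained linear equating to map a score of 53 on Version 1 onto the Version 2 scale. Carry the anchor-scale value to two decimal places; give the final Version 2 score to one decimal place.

Version 1 → anchor (Group 1): v = (3.9/14.0)(53 − 80.7) + 20.4 = 12.68
anchor → Version 2 (Group 2): y = (10.4/4.8)(12.68 − 21.1) + 73.0 = 54.8

54.8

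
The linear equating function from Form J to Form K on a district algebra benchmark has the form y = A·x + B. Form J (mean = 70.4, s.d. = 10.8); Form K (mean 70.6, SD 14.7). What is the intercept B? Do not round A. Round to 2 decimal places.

-25.22

A = SD_Y / SD_X = 14.7 / 10.8 = 1.361111
B = M_Y − A·M_X = 70.6 − 1.361111 × 70.4 = -25.22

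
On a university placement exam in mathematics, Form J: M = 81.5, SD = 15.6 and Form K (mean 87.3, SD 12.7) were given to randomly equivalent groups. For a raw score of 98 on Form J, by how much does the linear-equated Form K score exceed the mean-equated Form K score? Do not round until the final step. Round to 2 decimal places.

Mean-equated: 98 + (87.3 − 81.5) = 103.80
Linear-equated: (12.7/15.6)(98 − 81.5) + 87.3 = 100.733
Difference = 100.733 − 103.80 = -3.07

-3.07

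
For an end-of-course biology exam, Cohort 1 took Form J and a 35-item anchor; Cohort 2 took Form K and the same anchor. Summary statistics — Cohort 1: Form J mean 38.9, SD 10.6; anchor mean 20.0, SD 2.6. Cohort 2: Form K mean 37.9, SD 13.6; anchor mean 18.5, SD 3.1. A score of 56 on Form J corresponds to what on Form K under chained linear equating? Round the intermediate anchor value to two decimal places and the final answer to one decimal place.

62.9

Form J → anchor (Cohort 1): v = (2.6/10.6)(56 − 38.9) + 20.0 = 24.19
anchor → Form K (Cohort 2): y = (13.6/3.1)(24.19 − 18.5) + 37.9 = 62.9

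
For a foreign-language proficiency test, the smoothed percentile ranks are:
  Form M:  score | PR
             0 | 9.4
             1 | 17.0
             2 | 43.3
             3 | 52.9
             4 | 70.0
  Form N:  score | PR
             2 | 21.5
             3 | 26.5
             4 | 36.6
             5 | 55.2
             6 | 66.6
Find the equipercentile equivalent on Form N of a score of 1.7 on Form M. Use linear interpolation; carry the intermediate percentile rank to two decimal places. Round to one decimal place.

3.9

PR of 1.7 on Form M: 17.0 + (1.7 − 1)/(2 − 1) × (43.3 − 17.0) = 35.41
On Form N, PR 35.41 falls between score 3 (PR 26.5) and 4 (PR 36.6).
Interpolate: 3 + (35.41 − 26.5)/(36.6 − 26.5) × (4 − 3) = 3.9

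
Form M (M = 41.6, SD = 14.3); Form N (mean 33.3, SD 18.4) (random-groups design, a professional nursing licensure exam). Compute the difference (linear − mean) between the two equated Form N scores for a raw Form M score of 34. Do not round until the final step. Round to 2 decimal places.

-2.18

Mean-equated: 34 + (33.3 − 41.6) = 25.70
Linear-equated: (18.4/14.3)(34 − 41.6) + 33.3 = 23.521
Difference = 23.521 − 25.70 = -2.18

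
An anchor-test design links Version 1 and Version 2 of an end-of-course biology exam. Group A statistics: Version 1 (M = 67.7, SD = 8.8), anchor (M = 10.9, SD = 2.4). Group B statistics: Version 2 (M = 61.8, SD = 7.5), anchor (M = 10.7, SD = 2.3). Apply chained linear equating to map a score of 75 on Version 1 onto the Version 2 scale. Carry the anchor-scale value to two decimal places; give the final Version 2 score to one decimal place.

68.9

Version 1 → anchor (Group A): v = (2.4/8.8)(75 − 67.7) + 10.9 = 12.89
anchor → Version 2 (Group B): y = (7.5/2.3)(12.89 − 10.7) + 61.8 = 68.9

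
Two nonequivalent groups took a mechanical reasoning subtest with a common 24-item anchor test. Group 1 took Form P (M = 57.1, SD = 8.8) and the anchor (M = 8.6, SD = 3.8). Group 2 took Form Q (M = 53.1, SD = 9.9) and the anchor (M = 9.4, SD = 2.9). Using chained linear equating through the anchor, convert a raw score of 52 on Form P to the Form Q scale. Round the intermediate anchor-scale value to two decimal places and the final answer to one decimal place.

Form P → anchor (Group 1): v = (3.8/8.8)(52 − 57.1) + 8.6 = 6.40
anchor → Form Q (Group 2): y = (9.9/2.9)(6.40 − 9.4) + 53.1 = 42.9

42.9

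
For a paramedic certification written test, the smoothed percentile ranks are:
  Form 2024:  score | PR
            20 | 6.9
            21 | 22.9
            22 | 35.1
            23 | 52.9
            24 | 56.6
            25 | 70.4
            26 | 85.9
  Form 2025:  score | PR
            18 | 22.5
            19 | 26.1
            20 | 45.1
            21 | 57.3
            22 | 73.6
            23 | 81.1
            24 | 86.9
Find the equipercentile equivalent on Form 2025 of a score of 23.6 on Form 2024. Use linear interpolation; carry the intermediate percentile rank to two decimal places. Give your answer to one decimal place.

20.8

PR of 23.6 on Form 2024: 52.9 + (23.6 − 23)/(24 − 23) × (56.6 − 52.9) = 55.12
On Form 2025, PR 55.12 falls between score 20 (PR 45.1) and 21 (PR 57.3).
Interpolate: 20 + (55.12 − 45.1)/(57.3 − 45.1) × (21 − 20) = 20.8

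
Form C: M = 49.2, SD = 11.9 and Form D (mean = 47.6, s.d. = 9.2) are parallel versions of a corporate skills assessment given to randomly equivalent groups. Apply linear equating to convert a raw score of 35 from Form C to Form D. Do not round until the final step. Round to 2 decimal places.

Linear equating: y = (SD_Y/SD_X)(x − M_X) + M_Y
y = (9.2/11.9)(35 − 49.2) + 47.6
y = 0.773109 × -14.2 + 47.6 = -10.9782 + 47.6 = 36.62

36.62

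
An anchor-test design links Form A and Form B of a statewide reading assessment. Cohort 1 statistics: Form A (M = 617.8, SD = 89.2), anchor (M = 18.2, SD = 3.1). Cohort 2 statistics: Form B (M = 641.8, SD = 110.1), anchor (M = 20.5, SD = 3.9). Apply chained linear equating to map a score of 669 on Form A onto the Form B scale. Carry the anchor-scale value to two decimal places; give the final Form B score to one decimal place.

627.1

Form A → anchor (Cohort 1): v = (3.1/89.2)(669 − 617.8) + 18.2 = 19.98
anchor → Form B (Cohort 2): y = (110.1/3.9)(19.98 − 20.5) + 641.8 = 627.1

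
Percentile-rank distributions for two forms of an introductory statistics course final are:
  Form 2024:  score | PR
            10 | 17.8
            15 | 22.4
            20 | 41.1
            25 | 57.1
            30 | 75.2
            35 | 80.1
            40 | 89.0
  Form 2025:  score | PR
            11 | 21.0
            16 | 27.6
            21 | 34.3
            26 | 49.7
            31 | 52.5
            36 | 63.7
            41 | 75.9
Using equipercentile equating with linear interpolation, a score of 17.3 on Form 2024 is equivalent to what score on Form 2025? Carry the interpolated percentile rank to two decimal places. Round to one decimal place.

PR of 17.3 on Form 2024: 22.4 + (17.3 − 15)/(20 − 15) × (41.1 − 22.4) = 31.00
On Form 2025, PR 31.00 falls between score 16 (PR 27.6) and 21 (PR 34.3).
Interpolate: 16 + (31.00 − 27.6)/(34.3 − 27.6) × (21 − 16) = 18.5

18.5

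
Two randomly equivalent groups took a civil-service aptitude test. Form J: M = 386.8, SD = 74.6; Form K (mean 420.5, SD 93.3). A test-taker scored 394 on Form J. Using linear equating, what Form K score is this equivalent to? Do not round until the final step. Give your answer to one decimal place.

429.5

Linear equating: y = (SD_Y/SD_X)(x − M_X) + M_Y
y = (93.3/74.6)(394 − 386.8) + 420.5
y = 1.250670 × 7.2 + 420.5 = 9.0048 + 420.5 = 429.5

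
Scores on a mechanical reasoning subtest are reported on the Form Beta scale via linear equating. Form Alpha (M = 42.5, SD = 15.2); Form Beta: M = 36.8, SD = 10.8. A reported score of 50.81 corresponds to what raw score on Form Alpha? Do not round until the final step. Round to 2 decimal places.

Invert y = (SD_Y/SD_X)(x − M_X) + M_Y:
x = (SD_X/SD_Y)(y − M_Y) + M_X = (15.2/10.8)(50.81 − 36.8) + 42.5
x = 1.407407 × 14.010 + 42.5 = 62.22

62.22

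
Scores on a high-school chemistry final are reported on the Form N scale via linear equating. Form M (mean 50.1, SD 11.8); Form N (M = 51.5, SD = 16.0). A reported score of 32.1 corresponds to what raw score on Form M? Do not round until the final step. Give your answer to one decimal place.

35.8

Invert y = (SD_Y/SD_X)(x − M_X) + M_Y:
x = (SD_X/SD_Y)(y − M_Y) + M_X = (11.8/16.0)(32.1 − 51.5) + 50.1
x = 0.737500 × -19.400 + 50.1 = 35.8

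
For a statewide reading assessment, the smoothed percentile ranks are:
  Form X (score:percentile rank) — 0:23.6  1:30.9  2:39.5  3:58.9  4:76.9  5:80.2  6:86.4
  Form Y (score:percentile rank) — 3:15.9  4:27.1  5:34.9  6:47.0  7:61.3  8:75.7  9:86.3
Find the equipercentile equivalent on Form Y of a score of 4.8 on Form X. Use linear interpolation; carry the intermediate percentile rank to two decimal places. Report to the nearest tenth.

8.4

PR of 4.8 on Form X: 76.9 + (4.8 − 4)/(5 − 4) × (80.2 − 76.9) = 79.54
On Form Y, PR 79.54 falls between score 8 (PR 75.7) and 9 (PR 86.3).
Interpolate: 8 + (79.54 − 75.7)/(86.3 − 75.7) × (9 − 8) = 8.4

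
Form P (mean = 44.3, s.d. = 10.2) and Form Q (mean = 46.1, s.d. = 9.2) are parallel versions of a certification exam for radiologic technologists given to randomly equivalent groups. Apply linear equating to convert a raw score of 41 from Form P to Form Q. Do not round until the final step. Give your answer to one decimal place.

Linear equating: y = (SD_Y/SD_X)(x − M_X) + M_Y
y = (9.2/10.2)(41 − 44.3) + 46.1
y = 0.901961 × -3.3 + 46.1 = -2.9765 + 46.1 = 43.1

43.1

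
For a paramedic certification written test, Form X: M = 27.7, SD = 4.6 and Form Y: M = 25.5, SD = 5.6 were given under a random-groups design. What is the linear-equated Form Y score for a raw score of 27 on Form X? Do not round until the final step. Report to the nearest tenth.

Linear equating: y = (SD_Y/SD_X)(x − M_X) + M_Y
y = (5.6/4.6)(27 − 27.7) + 25.5
y = 1.217391 × -0.7 + 25.5 = -0.8522 + 25.5 = 24.6

24.6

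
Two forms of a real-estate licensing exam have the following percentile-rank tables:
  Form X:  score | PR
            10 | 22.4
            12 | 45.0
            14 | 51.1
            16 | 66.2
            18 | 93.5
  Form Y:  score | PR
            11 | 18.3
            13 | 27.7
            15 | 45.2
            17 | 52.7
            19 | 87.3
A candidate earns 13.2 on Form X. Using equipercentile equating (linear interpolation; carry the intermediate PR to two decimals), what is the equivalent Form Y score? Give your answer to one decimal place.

15.9

PR of 13.2 on Form X: 45.0 + (13.2 − 12)/(14 − 12) × (51.1 − 45.0) = 48.66
On Form Y, PR 48.66 falls between score 15 (PR 45.2) and 17 (PR 52.7).
Interpolate: 15 + (48.66 − 45.2)/(52.7 − 45.2) × (17 − 15) = 15.9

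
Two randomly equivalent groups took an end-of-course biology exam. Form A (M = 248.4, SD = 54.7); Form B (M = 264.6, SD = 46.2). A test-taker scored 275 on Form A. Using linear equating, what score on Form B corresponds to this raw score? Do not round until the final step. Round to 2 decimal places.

287.07

Linear equating: y = (SD_Y/SD_X)(x − M_X) + M_Y
y = (46.2/54.7)(275 − 248.4) + 264.6
y = 0.844607 × 26.6 + 264.6 = 22.4665 + 264.6 = 287.07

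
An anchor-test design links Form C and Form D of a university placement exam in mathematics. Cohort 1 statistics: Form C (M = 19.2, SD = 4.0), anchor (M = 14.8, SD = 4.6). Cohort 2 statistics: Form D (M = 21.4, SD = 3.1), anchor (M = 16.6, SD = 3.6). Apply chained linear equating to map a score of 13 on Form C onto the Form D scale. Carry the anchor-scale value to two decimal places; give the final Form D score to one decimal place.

Form C → anchor (Cohort 1): v = (4.6/4.0)(13 − 19.2) + 14.8 = 7.67
anchor → Form D (Cohort 2): y = (3.1/3.6)(7.67 − 16.6) + 21.4 = 13.7

13.7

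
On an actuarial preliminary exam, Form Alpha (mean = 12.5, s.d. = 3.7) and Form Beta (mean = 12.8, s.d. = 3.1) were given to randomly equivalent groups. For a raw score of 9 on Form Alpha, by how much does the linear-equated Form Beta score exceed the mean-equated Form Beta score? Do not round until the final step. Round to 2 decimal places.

0.57

Mean-equated: 9 + (12.8 − 12.5) = 9.30
Linear-equated: (3.1/3.7)(9 − 12.5) + 12.8 = 9.868
Difference = 9.868 − 9.30 = 0.57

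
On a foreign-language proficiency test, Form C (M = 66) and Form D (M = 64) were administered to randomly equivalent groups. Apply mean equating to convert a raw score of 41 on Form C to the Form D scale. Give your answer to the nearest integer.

Mean equating: y = x + (M_Y − M_X) = 41 + (64 − 66) = 39

39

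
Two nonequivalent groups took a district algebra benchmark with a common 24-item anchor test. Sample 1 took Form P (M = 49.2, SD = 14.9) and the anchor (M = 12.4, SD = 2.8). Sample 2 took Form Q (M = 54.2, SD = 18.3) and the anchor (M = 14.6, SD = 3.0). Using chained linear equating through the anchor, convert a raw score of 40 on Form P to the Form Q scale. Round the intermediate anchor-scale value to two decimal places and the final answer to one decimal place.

Form P → anchor (Sample 1): v = (2.8/14.9)(40 − 49.2) + 12.4 = 10.67
anchor → Form Q (Sample 2): y = (18.3/3.0)(10.67 − 14.6) + 54.2 = 30.2

30.2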